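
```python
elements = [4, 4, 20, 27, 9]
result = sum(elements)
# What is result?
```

Trace:
`elements = [4, 4, 20, 27, 9]` → elements = [4, 4, 20, 27, 9]
`result = sum(elements)` → result = 64
So result = 64

Answer: 64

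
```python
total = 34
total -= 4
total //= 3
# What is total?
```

Trace:
`total = 34` → total = 34
`total -= 4` → total = 30
`total //= 3` → total = 10
So total = 10

Answer: 10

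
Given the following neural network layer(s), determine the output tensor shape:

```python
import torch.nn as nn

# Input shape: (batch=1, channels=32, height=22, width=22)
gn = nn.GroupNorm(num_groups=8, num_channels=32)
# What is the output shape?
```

Input: (1, 32, 22, 22) -> Output: (1, 32, 22, 22)

Answer: (1, 32, 22, 22)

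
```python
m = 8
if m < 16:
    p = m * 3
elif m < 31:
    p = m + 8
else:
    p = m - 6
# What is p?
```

Trace:
`m = 8` → m = 8
`if m < 16: ...` → m < 16 is True → p = 24
So p = 24

Answer: 24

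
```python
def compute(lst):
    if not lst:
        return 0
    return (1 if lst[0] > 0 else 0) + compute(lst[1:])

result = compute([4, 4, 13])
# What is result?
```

Count of positive elements in [4, 4, 13] = 3

Answer: 3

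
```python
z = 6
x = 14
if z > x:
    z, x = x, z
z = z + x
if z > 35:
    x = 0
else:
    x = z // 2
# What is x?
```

Trace:
`z = 6` → z = 6
`x = 14` → x = 14
`if z > x: ...` → z > x is False → no variable changes
`z = z + x` → z = 20
`if z > 35: ...` → z > 35 is False, take else branch → x = 10
So x = 10

Answer: 10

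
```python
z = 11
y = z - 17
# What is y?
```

Trace:
`z = 11` → z = 11
`y = z - 17` → y = -6
So y = -6

Answer: -6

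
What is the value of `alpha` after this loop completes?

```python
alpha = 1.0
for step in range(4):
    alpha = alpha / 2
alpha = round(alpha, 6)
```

Halving LR 4 times: 1 / 2^4
`alpha` takes the values: 1.0 → 0.5 → 0.25 → 0.125 → 0.0625

Answer: 0.0625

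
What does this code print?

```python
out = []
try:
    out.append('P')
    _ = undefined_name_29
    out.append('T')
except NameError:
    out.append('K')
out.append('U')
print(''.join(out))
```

Execution trace: 'P' (try body) → 'K' (except NameError) → 'U' (after the try/except). Output: PKU

Answer: PKU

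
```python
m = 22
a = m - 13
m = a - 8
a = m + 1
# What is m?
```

Trace:
`m = 22` → m = 22
`a = m - 13` → a = 9
`m = a - 8` → m = 1
`a = m + 1` → a = 2
So m = 1

Answer: 1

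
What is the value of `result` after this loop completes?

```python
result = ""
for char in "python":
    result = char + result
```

Reverse 'python'
`result` takes the values: "" → "p" → "yp" → "typ" → "htyp" → "ohtyp" → "nohtyp"

Answer: "nohtyp"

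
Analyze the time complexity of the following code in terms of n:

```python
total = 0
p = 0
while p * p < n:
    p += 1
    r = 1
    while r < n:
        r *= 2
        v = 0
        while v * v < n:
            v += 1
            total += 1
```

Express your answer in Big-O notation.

Each loop level contributes: √n × log n × √n. Multiplying the contributions gives O(n log n).

Answer: O(n log n)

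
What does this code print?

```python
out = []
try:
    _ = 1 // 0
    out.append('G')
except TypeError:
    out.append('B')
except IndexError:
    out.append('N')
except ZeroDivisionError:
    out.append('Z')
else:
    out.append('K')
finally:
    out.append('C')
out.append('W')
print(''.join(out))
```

Execution trace: 'Z' (except ZeroDivisionError) → 'C' (finally) → 'W' (after the try/except). Output: ZCW

Answer: ZCW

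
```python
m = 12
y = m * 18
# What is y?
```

Trace:
`m = 12` → m = 12
`y = m * 18` → y = 216
So y = 216

Answer: 216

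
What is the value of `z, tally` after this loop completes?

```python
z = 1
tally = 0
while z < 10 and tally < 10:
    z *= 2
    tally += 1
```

Double until >= 10 or 10 iterations
`z, tally` takes the values: (1, 0) → (2, 0) → (2, 1) → (4, 1) → (4, 2) → (8, 2) → (8, 3) → (16, 3) → (16, 4)

Answer: 16, 4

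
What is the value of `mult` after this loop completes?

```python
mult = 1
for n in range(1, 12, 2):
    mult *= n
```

Product of 1, 3, 5, ... up to 11
`mult` takes the values: 1 → 3 → 15 → 105 → 945 → 10395

Answer: 10395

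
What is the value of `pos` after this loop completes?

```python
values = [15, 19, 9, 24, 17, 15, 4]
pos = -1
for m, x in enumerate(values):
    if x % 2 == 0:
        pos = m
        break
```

First even number index in [15, 19, 9, 24, 17, 15, 4]
`pos` takes the values: -1 → 3

Answer: 3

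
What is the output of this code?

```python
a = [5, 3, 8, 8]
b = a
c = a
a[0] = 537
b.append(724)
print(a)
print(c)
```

Key concept: multiple aliases.
Step by step:
`a = [5, 3, 8, 8]` → a = [5, 3, 8, 8]
`b = a` → b = [5, 3, 8, 8] (same object as a)
`c = a` → c = [5, 3, 8, 8] (same object as a, b)
`a[0] = 537` → a = [537, 3, 8, 8] (same object as b, c); b = [537, 3, 8, 8] (same object as a, c); c = [537, 3, 8, 8] (same object as a, b)
`b.append(724)` → a = [537, 3, 8, 8, 724] (same object as b, c); b = [537, 3, 8, 8, 724] (same object as a, c); c = [537, 3, 8, 8, 724] (same object as a, b)
`print(a)` → prints [537, 3, 8, 8, 724]
`print(c)` → prints [537, 3, 8, 8, 724]

Answer:
[537, 3, 8, 8, 724]
[537, 3, 8, 8, 724]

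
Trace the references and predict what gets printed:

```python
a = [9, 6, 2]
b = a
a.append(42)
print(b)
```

Key concept: basic list aliasing.
Step by step:
`a = [9, 6, 2]` → a = [9, 6, 2]
`b = a` → b = [9, 6, 2] (same object as a)
`a.append(42)` → a = [9, 6, 2, 42] (same object as b); b = [9, 6, 2, 42] (same object as a)
`print(b)` → prints [9, 6, 2, 42]

Answer: [9, 6, 2, 42]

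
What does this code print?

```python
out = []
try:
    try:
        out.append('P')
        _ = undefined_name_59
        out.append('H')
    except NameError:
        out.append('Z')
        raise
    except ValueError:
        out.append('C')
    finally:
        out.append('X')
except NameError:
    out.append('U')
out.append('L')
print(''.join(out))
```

Execution trace: 'P' (inner try body) → 'Z' (inner except NameError) → 'X' (inner finally) → 'U' (outer except NameError) → 'L' (after the try/except). Output: PZXUL

Answer: PZXUL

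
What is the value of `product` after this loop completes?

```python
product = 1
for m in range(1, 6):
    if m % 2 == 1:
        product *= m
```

Product of odd numbers 1 to 5
`product` takes the values: 1 → 3 → 15

Answer: 15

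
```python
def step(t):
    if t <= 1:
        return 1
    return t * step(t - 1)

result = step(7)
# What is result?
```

step(7) = 7 * 6 * 5 * 4 * 3 * 2 * 1 = 5040

Answer: 5040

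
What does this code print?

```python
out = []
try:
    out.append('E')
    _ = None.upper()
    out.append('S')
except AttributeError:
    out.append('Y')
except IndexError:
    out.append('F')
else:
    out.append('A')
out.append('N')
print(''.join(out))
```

Execution trace: 'E' (try body) → 'Y' (except AttributeError) → 'N' (after the try/except). Output: EYN

Answer: EYN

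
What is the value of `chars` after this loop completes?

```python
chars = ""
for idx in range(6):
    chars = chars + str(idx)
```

Concatenate digits 0 to 5
`chars` takes the values: "" → "0" → "01" → "012" → "0123" → "01234" → "012345"

Answer: "012345"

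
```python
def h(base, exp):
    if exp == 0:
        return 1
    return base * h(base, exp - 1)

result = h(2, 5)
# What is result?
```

h(2, 5) = 2 * 2 * 2 * 2 * 2 = 32

Answer: 32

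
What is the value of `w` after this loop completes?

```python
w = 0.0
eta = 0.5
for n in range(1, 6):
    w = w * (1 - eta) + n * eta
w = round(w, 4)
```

Moving average with lr=0.5
`w` takes the values: 0.0 → 0.5 → 1.25 → 2.125 → 3.0625 → 4.03125 → 4.0312

Answer: 4.0312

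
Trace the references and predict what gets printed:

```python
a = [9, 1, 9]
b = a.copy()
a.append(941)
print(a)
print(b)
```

Key concept: list.copy() creates independent copy.
Step by step:
`a = [9, 1, 9]` → a = [9, 1, 9]
`b = a.copy()` → b = [9, 1, 9]
`a.append(941)` → a = [9, 1, 9, 941]
`print(a)` → prints [9, 1, 9, 941]
`print(b)` → prints [9, 1, 9]

Answer:
[9, 1, 9, 941]
[9, 1, 9]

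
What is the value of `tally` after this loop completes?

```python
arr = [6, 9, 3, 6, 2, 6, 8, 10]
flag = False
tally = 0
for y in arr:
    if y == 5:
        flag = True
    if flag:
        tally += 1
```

Count elements after first 5 in [6, 9, 3, 6, 2, 6, 8, 10]
`tally` takes the values: 0

Answer: 0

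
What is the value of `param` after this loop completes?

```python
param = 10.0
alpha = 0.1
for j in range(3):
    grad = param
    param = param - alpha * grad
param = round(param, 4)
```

Gradient descent: w = 10.0 * (1 - 0.1)^3
`param` takes the values: 10.0 → 9.0 → 8.1 → 7.29

Answer: 7.29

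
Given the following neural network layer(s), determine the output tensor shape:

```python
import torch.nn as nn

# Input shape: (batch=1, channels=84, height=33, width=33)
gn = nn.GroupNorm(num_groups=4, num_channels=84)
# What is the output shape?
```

Input: (1, 84, 33, 33) -> Output: (1, 84, 33, 33)

Answer: (1, 84, 33, 33)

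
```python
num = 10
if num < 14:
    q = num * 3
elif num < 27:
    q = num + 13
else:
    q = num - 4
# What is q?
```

Trace:
`num = 10` → num = 10
`if num < 14: ...` → num < 14 is True → q = 30
So q = 30

Answer: 30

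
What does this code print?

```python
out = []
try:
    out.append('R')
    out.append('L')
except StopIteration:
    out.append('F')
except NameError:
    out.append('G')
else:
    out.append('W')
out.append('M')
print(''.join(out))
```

Execution trace: 'R' (try body) → 'L' (try body, no exception) → 'W' (else) → 'M' (after the try/except). Output: RLWM

Answer: RLWM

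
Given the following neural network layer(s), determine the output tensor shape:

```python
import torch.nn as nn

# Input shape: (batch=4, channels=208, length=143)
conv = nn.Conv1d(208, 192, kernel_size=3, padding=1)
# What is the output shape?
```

Input: (4, 208, 143) -> Output: (4, 192, 143)

Answer: (4, 192, 143)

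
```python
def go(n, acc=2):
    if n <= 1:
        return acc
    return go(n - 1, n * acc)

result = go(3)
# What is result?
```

Accumulator trace (n, acc): (3, 2) -> (2, 6) -> (1, 12) -> return 12

Answer: 12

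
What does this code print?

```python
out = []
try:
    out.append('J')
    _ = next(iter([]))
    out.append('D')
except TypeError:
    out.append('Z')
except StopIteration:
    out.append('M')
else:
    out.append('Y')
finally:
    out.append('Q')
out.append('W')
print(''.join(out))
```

Execution trace: 'J' (try body) → 'M' (except StopIteration) → 'Q' (finally) → 'W' (after the try/except). Output: JMQW

Answer: JMQW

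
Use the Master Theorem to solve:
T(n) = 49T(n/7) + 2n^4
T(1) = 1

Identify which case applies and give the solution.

a=49, b=7, f(n)=2n^4. log_7(49) = 2. Since c=4 > 2 and the regularity condition holds (49(n/7)^4 = (49/7^4)n^4 with 49/7^4 < 1), Case 3 applies: T(n) = Θ(f(n)) = O(n^4).

Answer: O(n^4) - Case 3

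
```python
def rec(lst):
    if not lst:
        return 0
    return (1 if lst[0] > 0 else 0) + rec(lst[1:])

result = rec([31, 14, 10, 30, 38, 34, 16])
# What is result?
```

Count of positive elements in [31, 14, 10, 30, 38, 34, 16] = 7

Answer: 7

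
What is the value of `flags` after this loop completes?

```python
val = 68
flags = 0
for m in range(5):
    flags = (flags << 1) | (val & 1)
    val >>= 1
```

Reverse lowest 5 bits of 68
`flags` takes the values: 0 → 1 → 2 → 4

Answer: 4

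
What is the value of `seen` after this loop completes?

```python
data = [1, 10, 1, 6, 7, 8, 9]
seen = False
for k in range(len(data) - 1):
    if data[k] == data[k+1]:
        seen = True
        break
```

Check consecutive duplicates in [1, 10, 1, 6, 7, 8, 9]
`seen` takes the values: False

Answer: False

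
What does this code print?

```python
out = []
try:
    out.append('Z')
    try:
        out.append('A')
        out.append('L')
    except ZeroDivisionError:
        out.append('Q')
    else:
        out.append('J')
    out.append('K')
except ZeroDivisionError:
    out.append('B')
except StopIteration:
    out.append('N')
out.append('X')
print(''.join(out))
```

Execution trace: 'Z' (try body) → 'A' (inner try body) → 'L' (inner try body, no exception) → 'J' (inner else) → 'K' (try body, no exception) → 'X' (after the try/except). Output: ZALJKX

Answer: ZALJKX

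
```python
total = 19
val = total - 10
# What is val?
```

Trace:
`total = 19` → total = 19
`val = total - 10` → val = 9
So val = 9

Answer: 9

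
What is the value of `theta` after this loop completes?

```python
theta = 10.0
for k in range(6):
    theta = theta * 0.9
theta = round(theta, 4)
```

Exponential decay: 10.0 * 0.9^6
`theta` takes the values: 10.0 → 9.0 → 8.1 → 7.29 → 6.561 → 5.9049 → 5.31441 → 5.3144

Answer: 5.3144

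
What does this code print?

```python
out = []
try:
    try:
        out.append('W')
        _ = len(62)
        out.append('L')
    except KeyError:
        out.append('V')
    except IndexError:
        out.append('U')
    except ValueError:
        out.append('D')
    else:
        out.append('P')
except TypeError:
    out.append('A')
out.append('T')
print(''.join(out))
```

Execution trace: 'W' (try body) → 'A' (outer except TypeError) → 'T' (after the try/except). Output: WAT

Answer: WAT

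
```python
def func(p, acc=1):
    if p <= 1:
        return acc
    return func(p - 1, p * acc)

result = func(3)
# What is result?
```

Accumulator trace (n, acc): (3, 1) -> (2, 3) -> (1, 6) -> return 6

Answer: 6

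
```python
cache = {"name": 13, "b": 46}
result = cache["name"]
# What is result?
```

Trace:
`cache = {"name": 13, "b": 46}` → cache = {'name': 13, 'b': 46}
`result = cache["name"]` → result = 13
So result = 13

Answer: 13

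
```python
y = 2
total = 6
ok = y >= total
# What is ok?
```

Trace:
`y = 2` → y = 2
`total = 6` → total = 6
`ok = y >= total` → ok = False
So ok = False

Answer: False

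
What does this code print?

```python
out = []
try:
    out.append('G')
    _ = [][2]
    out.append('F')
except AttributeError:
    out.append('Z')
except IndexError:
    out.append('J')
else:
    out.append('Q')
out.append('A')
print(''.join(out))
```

Execution trace: 'G' (try body) → 'J' (except IndexError) → 'A' (after the try/except). Output: GJA

Answer: GJA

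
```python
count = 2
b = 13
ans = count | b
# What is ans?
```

Trace:
`count = 2` → count = 2
`b = 13` → b = 13
`ans = count | b` → ans = 15
So ans = 15

Answer: 15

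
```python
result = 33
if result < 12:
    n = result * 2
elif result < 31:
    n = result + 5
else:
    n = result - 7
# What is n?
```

Trace:
`result = 33` → result = 33
`if result < 12: ...` → result < 12 is False, result < 31 is False, take else branch → n = 26
So n = 26

Answer: 26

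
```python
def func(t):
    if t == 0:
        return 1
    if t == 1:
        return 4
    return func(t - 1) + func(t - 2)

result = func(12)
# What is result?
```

Build up from base cases: func(0)=1, func(1)=4, func(2)=5, func(3)=9, func(4)=14, func(5)=23, func(6)=37, ..., func(12)=665

Answer: 665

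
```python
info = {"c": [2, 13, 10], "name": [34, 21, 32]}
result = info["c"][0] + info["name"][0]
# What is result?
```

Trace:
`info = {"c": [2, 13, 10], "name": [34, 21, 32]}` → info = {'c': [2, 13, 10], 'name': [34, 21, 32]}
`result = info["c"][0] + info["name"][0]` → result = 36
So result = 36

Answer: 36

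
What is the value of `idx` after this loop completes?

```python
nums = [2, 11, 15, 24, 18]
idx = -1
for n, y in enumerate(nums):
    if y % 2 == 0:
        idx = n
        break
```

First even number index in [2, 11, 15, 24, 18]
`idx` takes the values: -1 → 0

Answer: 0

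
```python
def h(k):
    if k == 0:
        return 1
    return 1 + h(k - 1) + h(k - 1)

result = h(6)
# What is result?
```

h(k) = 1 + 2·h(k-1), h(0)=1. Closed form: (1+1)·2^6 - 1 = 127.

Answer: 127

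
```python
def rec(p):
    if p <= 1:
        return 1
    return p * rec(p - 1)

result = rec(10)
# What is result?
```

rec(10) = 10 * 9 * 8 * 7 * 6 * 5 * 4 * 3 * 2 * 1 = 3628800

Answer: 3628800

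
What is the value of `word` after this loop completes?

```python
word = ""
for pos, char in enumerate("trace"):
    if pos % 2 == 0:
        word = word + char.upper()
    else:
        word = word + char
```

Uppercase even positions in 'trace'
`word` takes the values: "" → "T" → "Tr" → "TrA" → "TrAc" → "TrAcE"

Answer: "TrAcE"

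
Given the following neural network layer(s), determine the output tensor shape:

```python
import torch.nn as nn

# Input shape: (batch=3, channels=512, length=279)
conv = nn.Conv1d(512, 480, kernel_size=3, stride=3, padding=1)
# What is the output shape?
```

Input: (3, 512, 279) -> Output: (3, 480, 93)

Answer: (3, 480, 93)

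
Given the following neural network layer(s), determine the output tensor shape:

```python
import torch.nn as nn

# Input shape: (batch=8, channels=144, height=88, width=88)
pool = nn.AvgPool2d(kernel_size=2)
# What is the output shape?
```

Input: (8, 144, 88, 88) -> Output: (8, 144, 44, 44)

Answer: (8, 144, 44, 44)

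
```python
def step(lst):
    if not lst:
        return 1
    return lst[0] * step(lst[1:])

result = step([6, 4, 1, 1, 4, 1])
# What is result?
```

Product over [6, 4, 1, 1, 4, 1] = 6 * 4 * 1 * 1 * 4 * 1 = 96

Answer: 96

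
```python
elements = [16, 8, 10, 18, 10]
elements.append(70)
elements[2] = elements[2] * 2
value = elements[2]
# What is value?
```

Trace:
`elements = [16, 8, 10, 18, 10]` → elements = [16, 8, 10, 18, 10]
`elements.append(70)` → elements = [16, 8, 10, 18, 10, 70]
`elements[2] = elements[2] * 2` → elements = [16, 8, 20, 18, 10, 70]
`value = elements[2]` → value = 20
So value = 20

Answer: 20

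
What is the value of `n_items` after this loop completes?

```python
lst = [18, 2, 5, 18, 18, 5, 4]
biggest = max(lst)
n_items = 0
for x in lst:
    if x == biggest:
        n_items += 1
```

Count of max value 18 in [18, 2, 5, 18, 18, 5, 4]
`n_items` takes the values: 0 → 1 → 2 → 3

Answer: 3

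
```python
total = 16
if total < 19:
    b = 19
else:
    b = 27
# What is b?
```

Trace:
`total = 16` → total = 16
`if total < 19: ...` → total < 19 is True → b = 19
So b = 19

Answer: 19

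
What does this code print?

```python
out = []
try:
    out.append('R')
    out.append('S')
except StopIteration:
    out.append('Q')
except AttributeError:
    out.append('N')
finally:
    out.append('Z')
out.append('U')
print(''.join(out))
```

Execution trace: 'R' (try body) → 'S' (try body, no exception) → 'Z' (finally) → 'U' (after the try/except). Output: RSZU

Answer: RSZU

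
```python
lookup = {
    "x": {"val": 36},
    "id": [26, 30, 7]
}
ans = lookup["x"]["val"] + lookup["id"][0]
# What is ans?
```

Trace:
`lookup = { ...` → lookup = {'x': {'val': 36}, 'id': [26, 30, 7]}
`ans = lookup["x"]["val"] + lookup["id"][0]` → ans = 62
So ans = 62

Answer: 62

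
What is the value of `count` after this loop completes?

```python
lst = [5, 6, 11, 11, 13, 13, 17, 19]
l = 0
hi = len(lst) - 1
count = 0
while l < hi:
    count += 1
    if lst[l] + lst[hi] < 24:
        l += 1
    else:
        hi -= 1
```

Steps to find pair summing to 24
`count` takes the values: 0 → 1 → 2 → 3 → 4 → 5 → 6 → 7

Answer: 7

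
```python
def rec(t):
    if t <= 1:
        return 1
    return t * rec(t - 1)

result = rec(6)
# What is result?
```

rec(6) = 6 * 5 * 4 * 3 * 2 * 1 = 720

Answer: 720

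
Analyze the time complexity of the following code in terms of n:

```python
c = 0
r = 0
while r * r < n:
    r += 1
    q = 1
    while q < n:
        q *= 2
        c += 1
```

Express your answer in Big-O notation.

Each loop level contributes: √n × log n. Multiplying the contributions gives O(√n log n).

Answer: O(√n log n)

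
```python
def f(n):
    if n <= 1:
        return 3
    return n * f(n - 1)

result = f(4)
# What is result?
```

f(4) = 4 * 3 * 2 * 3 = 72

Answer: 72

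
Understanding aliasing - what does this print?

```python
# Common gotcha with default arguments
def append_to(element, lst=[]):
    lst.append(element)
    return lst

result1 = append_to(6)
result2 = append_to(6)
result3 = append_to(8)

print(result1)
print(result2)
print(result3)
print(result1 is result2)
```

Key concept: mutable default argument gotcha.
Step by step:
`result1 = append_to(6)` → result1 = [6]
`result2 = append_to(6)` → result1 = [6, 6] (same object as result2); result2 = [6, 6] (same object as result1)
`result3 = append_to(8)` → result1 = [6, 6, 8] (same object as result2, result3); result2 = [6, 6, 8] (same object as result1, result3); result3 = [6, 6, 8] (same object as result1, result2)
`print(result1)` → prints [6, 6, 8]
`print(result2)` → prints [6, 6, 8]
`print(result3)` → prints [6, 6, 8]
`print(result1 is result2)` → prints True

Answer:
[6, 6, 8]
[6, 6, 8]
[6, 6, 8]
True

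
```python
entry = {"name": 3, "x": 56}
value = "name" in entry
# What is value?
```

Trace:
`entry = {"name": 3, "x": 56}` → entry = {'name': 3, 'x': 56}
`value = "name" in entry` → value = True
So value = True

Answer: True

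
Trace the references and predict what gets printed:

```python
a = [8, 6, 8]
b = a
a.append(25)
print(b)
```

Key concept: basic list aliasing.
Step by step:
`a = [8, 6, 8]` → a = [8, 6, 8]
`b = a` → b = [8, 6, 8] (same object as a)
`a.append(25)` → a = [8, 6, 8, 25] (same object as b); b = [8, 6, 8, 25] (same object as a)
`print(b)` → prints [8, 6, 8, 25]

Answer: [8, 6, 8, 25]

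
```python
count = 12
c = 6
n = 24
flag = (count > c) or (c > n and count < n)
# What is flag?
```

Trace:
`count = 12` → count = 12
`c = 6` → c = 6
`n = 24` → n = 24
`flag = (count > c) or (c > n and count < n)` → flag = True
So flag = True

Answer: True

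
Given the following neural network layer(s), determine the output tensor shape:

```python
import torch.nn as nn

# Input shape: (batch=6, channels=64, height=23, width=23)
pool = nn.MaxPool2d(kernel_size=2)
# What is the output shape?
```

Input: (6, 64, 23, 23) -> Output: (6, 64, 11, 11)

Answer: (6, 64, 11, 11)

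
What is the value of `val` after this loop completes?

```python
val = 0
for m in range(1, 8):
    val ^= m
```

XOR of 1 to 7
`val` takes the values: 0 → 1 → 3 → 0 → 4 → 1 → 7 → 0

Answer: 0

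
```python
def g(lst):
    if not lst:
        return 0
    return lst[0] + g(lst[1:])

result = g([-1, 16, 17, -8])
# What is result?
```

(-1) + 16 + 17 + (-8) + 0 = 24

Answer: 24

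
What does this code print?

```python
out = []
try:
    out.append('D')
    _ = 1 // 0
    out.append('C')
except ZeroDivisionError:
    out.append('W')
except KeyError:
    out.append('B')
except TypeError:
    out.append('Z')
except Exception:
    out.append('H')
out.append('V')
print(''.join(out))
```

Execution trace: 'D' (try body) → 'W' (except ZeroDivisionError) → 'V' (after the try/except). Output: DWV

Answer: DWV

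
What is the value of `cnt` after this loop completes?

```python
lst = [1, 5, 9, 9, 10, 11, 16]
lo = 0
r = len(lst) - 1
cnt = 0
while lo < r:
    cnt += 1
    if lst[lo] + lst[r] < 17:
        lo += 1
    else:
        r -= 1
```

Steps to find pair summing to 17
`cnt` takes the values: 0 → 1 → 2 → 3 → 4 → 5 → 6

Answer: 6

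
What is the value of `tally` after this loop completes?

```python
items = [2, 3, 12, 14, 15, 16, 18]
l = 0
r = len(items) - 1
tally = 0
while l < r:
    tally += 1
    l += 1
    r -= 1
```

Iterations until pointers meet (list length 7)
`tally` takes the values: 0 → 1 → 2 → 3

Answer: 3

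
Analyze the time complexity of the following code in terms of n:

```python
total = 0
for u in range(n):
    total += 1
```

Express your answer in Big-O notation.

Each loop level contributes: n. Multiplying the contributions gives O(n).

Answer: O(n)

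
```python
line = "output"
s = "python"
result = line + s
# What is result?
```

Trace:
`line = "output"` → line = 'output'
`s = "python"` → s = 'python'
`result = line + s` → result = 'outputpython'
So result = 'outputpython'

Answer: 'outputpython'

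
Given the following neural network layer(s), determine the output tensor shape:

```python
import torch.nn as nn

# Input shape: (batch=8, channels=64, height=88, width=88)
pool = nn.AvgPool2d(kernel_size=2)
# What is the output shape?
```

Input: (8, 64, 88, 88) -> Output: (8, 64, 44, 44)

Answer: (8, 64, 44, 44)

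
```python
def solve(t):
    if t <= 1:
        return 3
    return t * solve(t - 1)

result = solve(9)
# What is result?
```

solve(9) = 9 * 8 * 7 * 6 * 5 * 4 * 3 * 2 * 3 = 1088640

Answer: 1088640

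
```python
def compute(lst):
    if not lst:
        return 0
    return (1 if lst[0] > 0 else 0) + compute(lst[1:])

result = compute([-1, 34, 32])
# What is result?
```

Count of positive elements in [-1, 34, 32] = 2

Answer: 2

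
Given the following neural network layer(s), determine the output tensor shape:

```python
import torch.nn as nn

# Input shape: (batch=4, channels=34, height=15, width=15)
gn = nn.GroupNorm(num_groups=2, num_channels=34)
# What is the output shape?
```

Input: (4, 34, 15, 15) -> Output: (4, 34, 15, 15)

Answer: (4, 34, 15, 15)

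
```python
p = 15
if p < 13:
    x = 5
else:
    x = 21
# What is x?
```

Trace:
`p = 15` → p = 15
`if p < 13: ...` → p < 13 is False, take else branch → x = 21
So x = 21

Answer: 21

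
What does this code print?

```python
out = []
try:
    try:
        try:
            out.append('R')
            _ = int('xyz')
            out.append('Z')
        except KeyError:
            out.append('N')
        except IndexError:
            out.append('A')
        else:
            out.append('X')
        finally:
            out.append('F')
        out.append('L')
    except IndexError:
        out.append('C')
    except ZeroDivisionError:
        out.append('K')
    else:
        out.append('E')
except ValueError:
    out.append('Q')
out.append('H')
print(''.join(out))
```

Execution trace: 'R' (inner try body) → 'F' (inner finally) → 'Q' (outer except ValueError) → 'H' (after the try/except). Output: RFQH

Answer: RFQH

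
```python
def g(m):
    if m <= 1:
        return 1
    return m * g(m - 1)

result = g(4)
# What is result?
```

g(4) = 4 * 3 * 2 * 1 = 24

Answer: 24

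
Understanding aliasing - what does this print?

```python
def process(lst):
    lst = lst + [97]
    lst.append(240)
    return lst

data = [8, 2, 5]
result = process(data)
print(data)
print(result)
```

Key concept: rebinding parameter vs mutation.
Step by step:
`data = [8, 2, 5]` → data = [8, 2, 5]
`result = process(data)` → result = [8, 2, 5, 97, 240]
`print(data)` → prints [8, 2, 5]
`print(result)` → prints [8, 2, 5, 97, 240]

Answer:
[8, 2, 5]
[8, 2, 5, 97, 240]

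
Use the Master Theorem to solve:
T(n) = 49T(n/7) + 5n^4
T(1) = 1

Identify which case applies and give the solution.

a=49, b=7, f(n)=5n^4. log_7(49) = 2. Since c=4 > 2 and the regularity condition holds (49(n/7)^4 = (49/7^4)n^4 with 49/7^4 < 1), Case 3 applies: T(n) = Θ(f(n)) = O(n^4).

Answer: O(n^4) - Case 3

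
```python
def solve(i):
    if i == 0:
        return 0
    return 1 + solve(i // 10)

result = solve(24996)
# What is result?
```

Count of digits of 24996: 5

Answer: 5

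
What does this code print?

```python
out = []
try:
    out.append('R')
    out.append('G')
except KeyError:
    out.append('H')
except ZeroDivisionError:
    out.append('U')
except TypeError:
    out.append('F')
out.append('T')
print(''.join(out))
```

Execution trace: 'R' (try body) → 'G' (try body, no exception) → 'T' (after the try/except). Output: RGT

Answer: RGT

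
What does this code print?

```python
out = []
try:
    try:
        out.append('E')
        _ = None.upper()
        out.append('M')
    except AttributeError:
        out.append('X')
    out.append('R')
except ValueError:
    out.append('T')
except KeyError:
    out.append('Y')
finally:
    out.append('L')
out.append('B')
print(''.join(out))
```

Execution trace: 'E' (inner try body) → 'X' (inner except AttributeError) → 'R' (try body, no exception) → 'L' (finally) → 'B' (after the try/except). Output: EXRLB

Answer: EXRLB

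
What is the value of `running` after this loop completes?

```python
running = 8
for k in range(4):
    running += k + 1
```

Start at 8, add 1 to 4 = 18
`running` takes the values: 8 → 9 → 11 → 14 → 18

Answer: 18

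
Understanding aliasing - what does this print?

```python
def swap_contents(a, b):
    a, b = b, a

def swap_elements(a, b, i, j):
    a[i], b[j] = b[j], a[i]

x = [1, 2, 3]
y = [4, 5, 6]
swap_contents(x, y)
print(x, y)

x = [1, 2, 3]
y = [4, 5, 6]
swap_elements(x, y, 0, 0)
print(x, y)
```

Key concept: parameter rebinding vs mutation.
Step by step:
`x = [1, 2, 3]` → x = [1, 2, 3]
`y = [4, 5, 6]` → y = [4, 5, 6]
`swap_contents(x, y)` → no visible change to tracked variables
`print(x, y)` → prints [1, 2, 3] [4, 5, 6]
`x = [1, 2, 3]` → x = [1, 2, 3]
`y = [4, 5, 6]` → y = [4, 5, 6]
`swap_elements(x, y, 0, 0)` → x = [4, 2, 3]; y = [1, 5, 6]
`print(x, y)` → prints [4, 2, 3] [1, 5, 6]

Answer:
[1, 2, 3] [4, 5, 6]
[4, 2, 3] [1, 5, 6]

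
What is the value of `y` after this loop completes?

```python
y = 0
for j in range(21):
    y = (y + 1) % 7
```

Increment mod 7, 21 times = 0
`y` takes the values: 0 → 1 → 2 → 3 → 4 → 5 → 6 → 0 → 1 → 2 → 3 → 4 → 5 → 6 → 0 → 1 → 2 → 3 → 4 → 5 → 6 → 0

Answer: 0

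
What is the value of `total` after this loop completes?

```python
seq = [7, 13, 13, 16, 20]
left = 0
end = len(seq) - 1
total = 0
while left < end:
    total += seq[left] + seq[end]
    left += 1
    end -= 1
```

Sum of pairs from ends
`total` takes the values: 0 → 27 → 56

Answer: 56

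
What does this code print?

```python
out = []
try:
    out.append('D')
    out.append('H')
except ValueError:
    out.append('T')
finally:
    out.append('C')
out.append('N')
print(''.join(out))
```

Execution trace: 'D' (try body) → 'H' (try body, no exception) → 'C' (finally) → 'N' (after the try/except). Output: DHCN

Answer: DHCN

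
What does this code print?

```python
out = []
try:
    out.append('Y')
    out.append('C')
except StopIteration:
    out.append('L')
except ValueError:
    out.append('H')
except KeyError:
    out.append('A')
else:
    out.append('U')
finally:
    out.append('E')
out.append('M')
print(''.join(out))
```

Execution trace: 'Y' (try body) → 'C' (try body, no exception) → 'U' (else) → 'E' (finally) → 'M' (after the try/except). Output: YCUEM

Answer: YCUEM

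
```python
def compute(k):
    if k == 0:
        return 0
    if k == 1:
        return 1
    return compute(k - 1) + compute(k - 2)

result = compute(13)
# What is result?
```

Build up from base cases: compute(0)=0, compute(1)=1, compute(2)=1, compute(3)=2, compute(4)=3, compute(5)=5, compute(6)=8, ..., compute(13)=233

Answer: 233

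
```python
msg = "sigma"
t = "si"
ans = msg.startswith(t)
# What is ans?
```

Trace:
`msg = "sigma"` → msg = 'sigma'
`t = "si"` → t = 'si'
`ans = msg.startswith(t)` → ans = True
So ans = True

Answer: True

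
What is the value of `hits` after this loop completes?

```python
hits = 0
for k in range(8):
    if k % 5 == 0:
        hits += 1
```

Count numbers divisible by 5 in range(8)
`hits` takes the values: 0 → 1 → 2

Answer: 2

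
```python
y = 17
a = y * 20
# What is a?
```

Trace:
`y = 17` → y = 17
`a = y * 20` → a = 340
So a = 340

Answer: 340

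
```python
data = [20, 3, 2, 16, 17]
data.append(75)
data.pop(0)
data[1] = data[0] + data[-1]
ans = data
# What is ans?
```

Trace:
`data = [20, 3, 2, 16, 17]` → data = [20, 3, 2, 16, 17]
`data.append(75)` → data = [20, 3, 2, 16, 17, 75]
`data.pop(0)` → data = [3, 2, 16, 17, 75]
`data[1] = data[0] + data[-1]` → data = [3, 78, 16, 17, 75]
`ans = data` → ans = [3, 78, 16, 17, 75]
So ans = [3, 78, 16, 17, 75]

Answer: [3, 78, 16, 17, 75]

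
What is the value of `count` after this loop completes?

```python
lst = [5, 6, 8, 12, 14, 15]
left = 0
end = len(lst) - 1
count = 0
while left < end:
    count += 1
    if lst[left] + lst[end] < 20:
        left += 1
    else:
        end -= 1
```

Steps to find pair summing to 20
`count` takes the values: 0 → 1 → 2 → 3 → 4 → 5

Answer: 5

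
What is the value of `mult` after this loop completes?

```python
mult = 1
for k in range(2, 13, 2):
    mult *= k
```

Product of even numbers 2 to 12
`mult` takes the values: 1 → 2 → 8 → 48 → 384 → 3840 → 46080

Answer: 46080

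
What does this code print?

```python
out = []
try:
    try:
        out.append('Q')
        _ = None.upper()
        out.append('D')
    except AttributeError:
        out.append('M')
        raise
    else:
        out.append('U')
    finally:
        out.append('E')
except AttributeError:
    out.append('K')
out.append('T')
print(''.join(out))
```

Execution trace: 'Q' (try body) → 'M' (except AttributeError) → 'E' (finally) → 'K' (outer except AttributeError) → 'T' (after the try/except). Output: QMEKT

Answer: QMEKT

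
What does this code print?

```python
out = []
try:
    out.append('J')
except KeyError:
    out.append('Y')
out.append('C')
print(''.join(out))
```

Execution trace: 'J' (try body, no exception) → 'C' (after the try/except). Output: JC

Answer: JC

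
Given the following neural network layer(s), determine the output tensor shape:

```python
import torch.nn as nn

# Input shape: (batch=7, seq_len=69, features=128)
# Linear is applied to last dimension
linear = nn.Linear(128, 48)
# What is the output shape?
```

Input: (7, 69, 128) -> Output: (7, 69, 48)

Answer: (7, 69, 48)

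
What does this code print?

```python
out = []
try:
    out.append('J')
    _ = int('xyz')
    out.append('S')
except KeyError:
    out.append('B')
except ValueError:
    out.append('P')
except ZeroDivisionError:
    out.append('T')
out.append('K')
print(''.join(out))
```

Execution trace: 'J' (try body) → 'P' (except ValueError) → 'K' (after the try/except). Output: JPK

Answer: JPK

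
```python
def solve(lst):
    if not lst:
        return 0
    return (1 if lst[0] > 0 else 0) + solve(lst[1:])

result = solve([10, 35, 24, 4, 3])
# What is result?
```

Count of positive elements in [10, 35, 24, 4, 3] = 5

Answer: 5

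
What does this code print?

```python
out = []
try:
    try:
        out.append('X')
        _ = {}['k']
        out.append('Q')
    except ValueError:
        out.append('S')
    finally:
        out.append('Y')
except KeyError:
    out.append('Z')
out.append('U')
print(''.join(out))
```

Execution trace: 'X' (try body) → 'Y' (finally) → 'Z' (outer except KeyError) → 'U' (after the try/except). Output: XYZU

Answer: XYZU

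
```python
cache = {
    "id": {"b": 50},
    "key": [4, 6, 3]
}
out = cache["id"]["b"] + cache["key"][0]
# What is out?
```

Trace:
`cache = { ...` → cache = {'id': {'b': 50}, 'key': [4, 6, 3]}
`out = cache["id"]["b"] + cache["key"][0]` → out = 54
So out = 54

Answer: 54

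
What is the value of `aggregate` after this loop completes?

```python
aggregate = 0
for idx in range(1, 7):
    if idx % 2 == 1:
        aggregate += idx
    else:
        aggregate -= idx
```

Add odd, subtract even
`aggregate` takes the values: 0 → 1 → -1 → 2 → -2 → 3 → -3

Answer: -3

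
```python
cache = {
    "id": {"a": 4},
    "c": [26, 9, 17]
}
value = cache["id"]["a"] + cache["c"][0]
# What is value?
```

Trace:
`cache = { ...` → cache = {'id': {'a': 4}, 'c': [26, 9, 17]}
`value = cache["id"]["a"] + cache["c"][0]` → value = 30
So value = 30

Answer: 30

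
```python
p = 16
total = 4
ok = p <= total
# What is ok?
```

Trace:
`p = 16` → p = 16
`total = 4` → total = 4
`ok = p <= total` → ok = False
So ok = False

Answer: False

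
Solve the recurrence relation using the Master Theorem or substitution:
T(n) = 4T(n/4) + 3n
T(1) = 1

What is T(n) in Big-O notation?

By Master Theorem: a=4, b=4, f(n)=3n. Since log_4(4) = 1 and f(n) = Θ(n^1), Case 2 applies. T(n) = O(n log n).

Answer: O(n log n)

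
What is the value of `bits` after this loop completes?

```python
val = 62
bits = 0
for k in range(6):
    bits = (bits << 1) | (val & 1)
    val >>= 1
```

Reverse lowest 6 bits of 62
`bits` takes the values: 0 → 1 → 3 → 7 → 15 → 31

Answer: 31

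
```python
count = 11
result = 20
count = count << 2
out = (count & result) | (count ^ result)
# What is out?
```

Trace:
`count = 11` → count = 11
`result = 20` → result = 20
`count = count << 2` → count = 44
`out = (count & result) | (count ^ result)` → out = 60
So out = 60

Answer: 60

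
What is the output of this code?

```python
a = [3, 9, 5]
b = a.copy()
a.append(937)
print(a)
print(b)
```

Key concept: list.copy() creates independent copy.
Step by step:
`a = [3, 9, 5]` → a = [3, 9, 5]
`b = a.copy()` → b = [3, 9, 5]
`a.append(937)` → a = [3, 9, 5, 937]
`print(a)` → prints [3, 9, 5, 937]
`print(b)` → prints [3, 9, 5]

Answer:
[3, 9, 5, 937]
[3, 9, 5]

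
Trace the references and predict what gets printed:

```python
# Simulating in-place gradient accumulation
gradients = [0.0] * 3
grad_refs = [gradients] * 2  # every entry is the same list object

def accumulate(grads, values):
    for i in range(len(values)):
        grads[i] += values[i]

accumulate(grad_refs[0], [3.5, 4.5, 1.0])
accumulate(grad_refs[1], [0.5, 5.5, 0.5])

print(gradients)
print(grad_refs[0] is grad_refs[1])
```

Key concept: gradient accumulation aliasing.
Step by step:
`gradients = [0.0] * 3` → gradients = [0.0, 0.0, 0.0]
`grad_refs = [gradients] * 2` → grad_refs = [[0.0, 0.0, 0.0], [0.0, 0.0, 0.0]]
`accumulate(grad_refs[0], [3.5, 4.5, 1.0])` → gradients = [3.5, 4.5, 1.0]; grad_refs = [[3.5, 4.5, 1.0], [3.5, 4.5, 1.0]]
`accumulate(grad_refs[1], [0.5, 5.5, 0.5])` → gradients = [4.0, 10.0, 1.5]; grad_refs = [[4.0, 10.0, 1.5], [4.0, 10.0, 1.5]]
`print(gradients)` → prints [4.0, 10.0, 1.5]
`print(grad_refs[0] is grad_refs[1])` → prints True

Answer:
[4.0, 10.0, 1.5]
True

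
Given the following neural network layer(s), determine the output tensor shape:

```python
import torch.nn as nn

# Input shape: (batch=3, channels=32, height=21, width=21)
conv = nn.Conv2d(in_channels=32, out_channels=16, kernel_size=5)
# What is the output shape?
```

Input: (3, 32, 21, 21) -> Output: (3, 16, 17, 17)

Answer: (3, 16, 17, 17)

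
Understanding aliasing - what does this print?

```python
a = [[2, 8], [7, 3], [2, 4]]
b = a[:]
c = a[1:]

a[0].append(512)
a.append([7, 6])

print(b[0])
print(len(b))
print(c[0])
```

Key concept: slice with nested mutation.
Step by step:
`a = [[2, 8], [7, 3], [2, 4]]` → a = [[2, 8], [7, 3], [2, 4]]
`b = a[:]` → b = [[2, 8], [7, 3], [2, 4]]
`c = a[1:]` → c = [[7, 3], [2, 4]]
`a[0].append(512)` → a = [[2, 8, 512], [7, 3], [2, 4]]; b = [[2, 8, 512], [7, 3], [2, 4]]
`a.append([7, 6])` → a = [[2, 8, 512], [7, 3], [2, 4], [7, 6]]
`print(b[0])` → prints [2, 8, 512]
`print(len(b))` → prints 3
`print(c[0])` → prints [7, 3]

Answer:
[2, 8, 512]
3
[7, 3]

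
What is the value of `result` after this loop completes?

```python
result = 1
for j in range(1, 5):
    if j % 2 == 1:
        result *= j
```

Product of odd numbers 1 to 4
`result` takes the values: 1 → 3

Answer: 3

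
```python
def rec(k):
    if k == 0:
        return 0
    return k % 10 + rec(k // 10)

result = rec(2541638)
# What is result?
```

Sum of digits of 2541638: 8 + 3 + 6 + 1 + 4 + 5 + 2 = 29

Answer: 29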